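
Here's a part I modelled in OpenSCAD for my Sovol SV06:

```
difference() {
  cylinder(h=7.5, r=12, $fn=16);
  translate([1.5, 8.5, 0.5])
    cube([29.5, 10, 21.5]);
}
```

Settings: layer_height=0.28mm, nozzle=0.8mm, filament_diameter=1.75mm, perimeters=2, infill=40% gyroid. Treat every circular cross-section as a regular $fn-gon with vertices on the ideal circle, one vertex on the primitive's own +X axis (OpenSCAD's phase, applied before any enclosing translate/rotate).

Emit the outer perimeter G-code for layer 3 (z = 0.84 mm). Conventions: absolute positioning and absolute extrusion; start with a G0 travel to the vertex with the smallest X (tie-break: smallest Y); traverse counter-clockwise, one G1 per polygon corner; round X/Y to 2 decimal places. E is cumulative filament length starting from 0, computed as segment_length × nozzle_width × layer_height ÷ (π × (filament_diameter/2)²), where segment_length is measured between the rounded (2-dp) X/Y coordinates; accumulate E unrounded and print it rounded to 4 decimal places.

At z = 0.84 mm: the r=12 cylinder gives a regular 16-gon of circumradius 12 (constant along its height); the cube at (1.5, 8.5) is present — its section is the full 29.5×10 rectangle; Subtracting the remaining from the first: starting from the r=12 cylinder, the 29.5×10 cube at (1.5, 8.5) partially overlaps it — only the 13.96 mm² overlap (of its 295.00 mm²) is removed, clipping the outline — 1 connected region. The outline is a single polygon with 18 vertices. Extrusion per mm of travel: 0.8 × 0.28 / (π × 0.875²) = 0.093128. Accumulating E over each segment gives final E = 7.1976.

G0 X-12.00 Y0.00 Z0.84
G1 X-11.09 Y-4.59 E0.4358
G1 X-8.49 Y-8.49 E0.8723
G1 X-4.59 Y-11.09 E1.3088
G1 X0.00 Y-12.00 E1.7446
G1 X4.59 Y-11.09 E2.1804
G1 X8.49 Y-8.49 E2.6169
G1 X11.09 Y-4.59 E3.0534
G1 X12.00 Y0.00 E3.4892
G1 X11.09 Y4.59 E3.9249
G1 X8.49 Y8.49 E4.3615
G1 X8.46 Y8.50 E4.3644
G1 X1.50 Y8.50 E5.0126
G1 X1.50 Y11.70 E5.3106
G1 X0.00 Y12.00 E5.4530
G1 X-4.59 Y11.09 E5.8888
G1 X-8.49 Y8.49 E6.3253
G1 X-11.09 Y4.59 E6.7619
G1 X-12.00 Y0.00 E7.1976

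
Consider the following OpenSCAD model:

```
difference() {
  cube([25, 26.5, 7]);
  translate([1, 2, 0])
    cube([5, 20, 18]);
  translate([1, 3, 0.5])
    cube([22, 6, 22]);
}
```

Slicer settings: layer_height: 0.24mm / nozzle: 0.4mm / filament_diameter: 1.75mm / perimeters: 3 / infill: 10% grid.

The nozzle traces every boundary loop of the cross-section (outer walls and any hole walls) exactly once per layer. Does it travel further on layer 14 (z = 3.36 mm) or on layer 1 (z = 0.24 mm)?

Layer 14 (z = 3.36): the cube is present — its section is the full 25×26.5 rectangle (perimeter 103.00 mm); the 5×20 cube at (1, 2) contributes its full rectangle (perimeter 50.00 mm); the cube at (1, 3) is present — its section is the full 22×6 rectangle (perimeter 56.00 mm); Subtracting the remaining from the first: starting from the 25×26.5 cube, the 5×20 cube at (1, 2) lies wholly inside it (removes its full 100.00 mm² and its 50.00 mm outline becomes a hole wall); the 22×6 cube at (1, 3) partially overlaps it — only the 102.00 mm² overlap (of its 132.00 mm²) is removed, clipping the outline — boundary (outer + 1 inner loop) = 187.00 mm. So its perimeter = 187.00 mm. Layer 1 (z = 0.24): the cube (footprint 25×26.5) is included at this height (perimeter 103.00 mm); the 5×20 cube at (1, 2) contributes its full rectangle (perimeter 50.00 mm); the cube at (1, 3) does not reach this height (z outside [0.5, 22.5]); After the difference (first − rest): starting from the 25×26.5 cube, the 5×20 cube at (1, 2) lies wholly inside it (removes its full 100.00 mm² and its 50.00 mm outline becomes a hole wall) — boundary (outer + 1 inner loop) = 153.00 mm. So its perimeter = 153.00 mm. Layer 14 is larger (187.00 vs 153.00 mm).

layer 14 (z = 3.36 mm)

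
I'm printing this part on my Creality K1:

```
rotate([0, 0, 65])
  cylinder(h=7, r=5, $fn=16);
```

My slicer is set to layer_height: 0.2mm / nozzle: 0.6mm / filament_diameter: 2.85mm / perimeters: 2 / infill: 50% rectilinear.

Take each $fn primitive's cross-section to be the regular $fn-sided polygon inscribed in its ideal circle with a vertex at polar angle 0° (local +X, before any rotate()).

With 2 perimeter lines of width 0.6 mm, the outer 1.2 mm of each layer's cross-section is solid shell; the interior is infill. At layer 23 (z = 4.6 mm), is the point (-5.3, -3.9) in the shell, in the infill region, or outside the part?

At z = 4.6 mm: the r=5 cylinder gives a regular 16-gon of circumradius 5 (constant along its height); (rotated 65° about Z; rotation is an isometry so areas/perimeters/island counts are preserved). Overall, the cross-section is a single solid region. Undo the 65° rotation: the query point maps to (-5.774, 3.155) in the un-rotated model frame. The nearest boundary edge runs (-3.54, 3.54)→(-4.62, 1.91); distance from the point to it = 1.65 mm. The point is not inside any of the regions above, so it lies outside the cross-section (1.65 mm from the nearest boundary).

outside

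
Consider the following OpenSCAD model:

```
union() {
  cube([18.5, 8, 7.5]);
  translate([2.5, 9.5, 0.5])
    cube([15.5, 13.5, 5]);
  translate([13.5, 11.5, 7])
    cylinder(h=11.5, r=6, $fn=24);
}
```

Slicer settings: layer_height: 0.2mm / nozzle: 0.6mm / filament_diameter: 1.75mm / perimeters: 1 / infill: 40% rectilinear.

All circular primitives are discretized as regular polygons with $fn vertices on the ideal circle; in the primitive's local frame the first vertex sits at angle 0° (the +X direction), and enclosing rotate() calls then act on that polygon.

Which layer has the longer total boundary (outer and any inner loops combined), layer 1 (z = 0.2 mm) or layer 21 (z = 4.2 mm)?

layer 21 (z = 4.2 mm)

Layer 1 (z = 0.2): the cube is present — its section is the full 18.5×8 rectangle (perimeter 53.00 mm); the cube at (2.5, 9.5) does not reach this height (z outside [0.5, 5.5]); the cylinder at (13.5, 11.5) does not reach this height (z outside [7, 18.5]); Combining (union): only the 18.5×8 cube is present, so the union is just that shape — boundary = 53.00 mm. So its perimeter = 53.00 mm. Layer 21 (z = 4.2): the 18.5×8 cube contributes its full rectangle (perimeter 53.00 mm); the 15.5×13.5 cube at (2.5, 9.5) contributes its full rectangle (perimeter 58.00 mm); the cylinder at (13.5, 11.5) is not intersected at this z (z outside [7, 18.5]); Combining (union): the 2 present regions are separate (no shared area or edge), so areas and boundary lengths simply add and each stays a separate island — boundary = 111.00 mm. So its perimeter = 111.00 mm. Layer 21 is larger (111.00 vs 53.00 mm).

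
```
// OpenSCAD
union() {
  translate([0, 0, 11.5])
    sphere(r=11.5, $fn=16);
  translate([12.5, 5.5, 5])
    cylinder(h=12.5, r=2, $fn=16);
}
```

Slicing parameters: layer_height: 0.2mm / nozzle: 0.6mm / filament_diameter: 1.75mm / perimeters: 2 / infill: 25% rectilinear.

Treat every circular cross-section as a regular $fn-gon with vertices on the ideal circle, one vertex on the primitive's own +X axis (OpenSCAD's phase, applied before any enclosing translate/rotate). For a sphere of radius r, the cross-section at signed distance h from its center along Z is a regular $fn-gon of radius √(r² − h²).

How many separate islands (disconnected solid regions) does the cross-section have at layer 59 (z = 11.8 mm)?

2

At z = 11.8 mm: the r=11.5 sphere contributes a regular 16-gon of circumradius √(11.5²−0.3²) = 11.496; the cylinder at (12.5, 5.5): section is a regular 16-gon, circumradius r=2; Combining (union): the 2 present regions are separate (no shared area or edge), so areas and boundary lengths simply add and each stays a separate island — 2 connected regions. Overall, the cross-section has 2 separate islands. Island count = 2.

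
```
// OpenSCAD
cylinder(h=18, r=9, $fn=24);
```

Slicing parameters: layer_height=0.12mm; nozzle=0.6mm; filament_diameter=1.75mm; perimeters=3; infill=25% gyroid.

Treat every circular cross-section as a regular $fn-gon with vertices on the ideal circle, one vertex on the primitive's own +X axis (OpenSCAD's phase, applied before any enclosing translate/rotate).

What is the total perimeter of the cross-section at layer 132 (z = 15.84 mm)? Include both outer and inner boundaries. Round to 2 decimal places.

At z = 15.84 mm: the r=9 cylinder gives a regular 24-gon of circumradius 9 (constant along its height) (perimeter = 2·24·9.000·sin(180°/24) = 56.39 mm). Overall, the cross-section is a single solid region. Total boundary length (outer) = 56.39 mm.

56.39 mm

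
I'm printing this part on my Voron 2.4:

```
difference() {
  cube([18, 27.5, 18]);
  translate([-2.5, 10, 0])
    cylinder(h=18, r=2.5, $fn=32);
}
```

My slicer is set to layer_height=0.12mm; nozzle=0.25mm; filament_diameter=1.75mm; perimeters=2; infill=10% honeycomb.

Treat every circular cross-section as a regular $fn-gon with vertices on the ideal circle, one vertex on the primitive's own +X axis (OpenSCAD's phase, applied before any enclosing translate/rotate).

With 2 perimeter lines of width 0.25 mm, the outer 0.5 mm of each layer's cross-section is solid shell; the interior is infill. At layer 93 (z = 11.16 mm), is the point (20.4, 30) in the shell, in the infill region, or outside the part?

outside

At z = 11.16 mm: the cube (footprint 18×27.5) is included at this height; the r=2.5 cylinder at (-2.5, 10) contributes a regular 32-gon of circumradius 2.5; Subtracting the remaining from the first: starting from the 18×27.5 cube, the r=2.5 cylinder at (-2.5, 10) misses the remaining region (no effect) — 1 connected region. Overall, the cross-section is a single solid region. The nearest boundary edge runs (0.00, 27.50)→(18.00, 27.50); distance from the point to it = 3.47 mm. The point is not inside any of the regions above, so it lies outside the cross-section (3.47 mm from the nearest boundary).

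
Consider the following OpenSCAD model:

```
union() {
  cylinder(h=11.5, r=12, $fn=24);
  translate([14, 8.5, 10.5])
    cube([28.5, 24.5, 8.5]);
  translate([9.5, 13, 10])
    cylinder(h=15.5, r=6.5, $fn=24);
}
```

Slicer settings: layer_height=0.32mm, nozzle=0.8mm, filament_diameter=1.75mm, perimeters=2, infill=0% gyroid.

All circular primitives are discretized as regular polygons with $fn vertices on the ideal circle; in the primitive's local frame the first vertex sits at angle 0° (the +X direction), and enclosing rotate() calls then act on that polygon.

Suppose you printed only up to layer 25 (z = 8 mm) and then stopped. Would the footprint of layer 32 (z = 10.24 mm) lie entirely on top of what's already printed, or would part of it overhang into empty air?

part overhangs

Compare the two slices. At z = 8: the cylinder: section is a regular 24-gon, circumradius r=12 (area = (24/2)·12.000²·sin(360°/24) = 447.24 mm²); the cube at (14, 8.5) does not reach this height (z outside [10.5, 19]); the cylinder at (9.5, 13) is absent (z outside [10, 25.5]); Taking the union: only the r=12 cylinder is present, so the union is just that shape — area = 447.24 mm². At z = 10.24: the r=12 cylinder gives a regular 24-gon of circumradius 12 (constant along its height) (area = (24/2)·12.000²·sin(360°/24) = 447.24 mm²); the cube at (14, 8.5) does not reach this height (z outside [10.5, 19]); the r=6.5 cylinder at (9.5, 13) contributes a regular 24-gon of circumradius 6.5 (area = (24/2)·6.500²·sin(360°/24) = 131.22 mm²); Combining (union): the regions partially overlap — summed areas 578.46 mm² minus the doubly-counted overlap 13.03 mm² gives 565.43 mm² — area = 565.43 mm². Checking containment: at z = 10.24 the cross-section extends beyond the z = 8 cross-section by about 118.19 mm².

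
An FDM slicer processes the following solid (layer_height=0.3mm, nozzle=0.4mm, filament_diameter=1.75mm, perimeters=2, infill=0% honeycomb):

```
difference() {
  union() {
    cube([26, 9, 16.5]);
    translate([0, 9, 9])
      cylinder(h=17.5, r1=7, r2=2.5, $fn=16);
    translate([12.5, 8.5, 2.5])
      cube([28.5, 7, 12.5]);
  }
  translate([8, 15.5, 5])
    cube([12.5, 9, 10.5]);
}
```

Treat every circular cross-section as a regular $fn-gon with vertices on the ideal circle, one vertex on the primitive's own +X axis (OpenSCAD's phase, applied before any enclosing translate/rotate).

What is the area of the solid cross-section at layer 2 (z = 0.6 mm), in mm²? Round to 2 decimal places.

At z = 0.6 mm: the cube is present — its section is the full 26×9 rectangle (area 234.00 mm²); the cone at (0, 9) is not intersected at this z (z outside [9, 26.5]); the cube at (12.5, 8.5) is not intersected at this z (z outside [2.5, 15]); Combining (union): only the 26×9 cube is present, so the union is just that shape — area = 234.00 mm²; the cube at (8, 15.5) does not reach this height (z outside [5, 15.5]); Subtracting the remaining from the first: none of the subtracted shapes is present at this height, so that combined region is unchanged — area = 234.00 mm². Overall, the cross-section is a single solid region. Net area = 234.00 mm².

234.00 mm²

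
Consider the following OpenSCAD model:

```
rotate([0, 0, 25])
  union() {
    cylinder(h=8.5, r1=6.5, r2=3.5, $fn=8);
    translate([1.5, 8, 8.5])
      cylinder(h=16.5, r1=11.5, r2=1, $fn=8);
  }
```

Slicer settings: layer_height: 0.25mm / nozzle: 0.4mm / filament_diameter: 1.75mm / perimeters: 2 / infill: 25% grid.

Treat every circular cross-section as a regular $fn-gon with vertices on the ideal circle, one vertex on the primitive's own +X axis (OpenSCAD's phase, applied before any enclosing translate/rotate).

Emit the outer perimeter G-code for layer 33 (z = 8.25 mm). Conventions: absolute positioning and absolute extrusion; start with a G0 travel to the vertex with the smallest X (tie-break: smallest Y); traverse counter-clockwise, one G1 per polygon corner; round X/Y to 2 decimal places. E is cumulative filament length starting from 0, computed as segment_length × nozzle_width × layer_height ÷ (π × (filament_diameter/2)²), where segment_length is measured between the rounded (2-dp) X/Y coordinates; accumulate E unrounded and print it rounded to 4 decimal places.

At z = 8.25 mm: the cone: at t=0.971 of its height the radius interpolates to r₁+(r₂−r₁)t = 3.588, giving a regular 8-gon of that circumradius; the cone at (1.5, 8) is absent (z outside [8.5, 25]); Taking the union: only the cone is present, so the union is just that shape — 1 connected region; (rotated 25° about Z; rotation is an isometry so areas/perimeters/island counts are preserved). The outline is a single polygon with 8 vertices. Extrusion per mm of travel: 0.4 × 0.25 / (π × 0.875²) = 0.041575. Accumulating E over each segment gives final E = 0.9133.

G0 X-3.37 Y1.23 Z8.25
G1 X-3.25 Y-1.52 E0.1144
G1 X-1.23 Y-3.37 E0.2283
G1 X1.52 Y-3.25 E0.3428
G1 X3.37 Y-1.23 E0.4566
G1 X3.25 Y1.52 E0.5711
G1 X1.23 Y3.37 E0.6850
G1 X-1.52 Y3.25 E0.7994
G1 X-3.37 Y1.23 E0.9133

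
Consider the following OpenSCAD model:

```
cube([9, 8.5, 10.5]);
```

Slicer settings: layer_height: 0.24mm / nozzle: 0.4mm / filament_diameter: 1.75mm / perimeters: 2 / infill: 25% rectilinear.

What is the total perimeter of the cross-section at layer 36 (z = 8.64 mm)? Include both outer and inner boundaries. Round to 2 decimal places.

35.00 mm

At z = 8.64 mm: the cube is present — its section is the full 9×8.5 rectangle (perimeter 35.00 mm). Overall, the cross-section is a single solid region. Total boundary length (outer) = 35.00 mm.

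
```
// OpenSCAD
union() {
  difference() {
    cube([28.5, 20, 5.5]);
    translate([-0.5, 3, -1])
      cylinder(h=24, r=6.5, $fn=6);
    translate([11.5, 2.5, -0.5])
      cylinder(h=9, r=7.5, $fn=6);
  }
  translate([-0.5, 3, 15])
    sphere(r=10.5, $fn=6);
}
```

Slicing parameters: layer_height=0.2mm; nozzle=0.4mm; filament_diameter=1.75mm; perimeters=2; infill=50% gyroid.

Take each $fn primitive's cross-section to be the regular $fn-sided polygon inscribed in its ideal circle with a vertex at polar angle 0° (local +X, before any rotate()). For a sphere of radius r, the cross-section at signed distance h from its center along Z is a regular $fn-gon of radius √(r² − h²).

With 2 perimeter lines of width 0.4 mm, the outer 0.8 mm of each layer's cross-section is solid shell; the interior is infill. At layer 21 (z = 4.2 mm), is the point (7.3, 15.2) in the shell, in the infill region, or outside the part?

infill

At z = 4.2 mm: the 28.5×20 cube contributes its full rectangle; the r=6.5 cylinder at (-0.5, 3) gives a regular 6-gon of circumradius 6.5 (constant along its height); the r=7.5 cylinder at (11.5, 2.5) gives a regular 6-gon of circumradius 7.5 (constant along its height); After the difference (first − rest): starting from the 28.5×20 cube, the r=6.5 cylinder at (-0.5, 3) partially overlaps it — only the 40.03 mm² overlap (of its 109.77 mm²) is removed, clipping the outline; the r=7.5 cylinder at (11.5, 2.5) partially overlaps it — only the 103.57 mm² overlap (of its 146.14 mm²) is removed, clipping the outline — 2 connected regions; the sphere at (-0.5, 3) is absent (|z−center|=10.800 > r=10.5); Combining (union): only that combined region is present, so the union is just that shape — 2 connected regions. Overall, the cross-section has 2 separate islands. The nearest boundary edge runs (0.00, 20.00)→(28.50, 20.00); distance from the point to it = 4.80 mm. (Shell/infill is judged within the island containing the point — the largest one.) The point is inside the cross-section and 4.80 mm from the nearest boundary — more than the 0.8 mm shell width (2 × 0.4), so it's in the infill interior.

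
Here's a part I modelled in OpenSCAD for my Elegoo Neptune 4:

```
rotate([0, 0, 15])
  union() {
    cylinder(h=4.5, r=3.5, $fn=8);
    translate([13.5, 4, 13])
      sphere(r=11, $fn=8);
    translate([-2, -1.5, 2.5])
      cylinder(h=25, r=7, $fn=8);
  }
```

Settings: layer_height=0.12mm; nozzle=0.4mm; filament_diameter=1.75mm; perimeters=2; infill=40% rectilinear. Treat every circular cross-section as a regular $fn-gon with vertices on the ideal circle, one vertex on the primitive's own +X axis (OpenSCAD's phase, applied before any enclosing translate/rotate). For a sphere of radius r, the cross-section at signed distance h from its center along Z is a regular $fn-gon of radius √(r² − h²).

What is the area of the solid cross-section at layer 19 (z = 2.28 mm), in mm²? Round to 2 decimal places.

At z = 2.28 mm: the r=3.5 cylinder gives a regular 8-gon of circumradius 3.5 (constant along its height) (area = (8/2)·3.500²·sin(360°/8) = 34.65 mm²); the sphere at (13.5, 4): section is a regular 8-gon, circumradius = √(r²−h²) = √(11²−10.72²) = 2.466 (area = (8/2)·2.466²·sin(360°/8) = 17.20 mm²); the cylinder at (-2, -1.5) is not intersected at this z (z outside [2.5, 27.5]); Taking the union: the 2 present regions are separate (no shared area or edge), so areas and boundary lengths simply add and each stays a separate island — area = 51.85 mm²; (rotated 15° about Z; rotation is an isometry so areas/perimeters/island counts are preserved). Overall, the cross-section has 2 separate islands. Net area = 51.85 mm².

51.85 mm²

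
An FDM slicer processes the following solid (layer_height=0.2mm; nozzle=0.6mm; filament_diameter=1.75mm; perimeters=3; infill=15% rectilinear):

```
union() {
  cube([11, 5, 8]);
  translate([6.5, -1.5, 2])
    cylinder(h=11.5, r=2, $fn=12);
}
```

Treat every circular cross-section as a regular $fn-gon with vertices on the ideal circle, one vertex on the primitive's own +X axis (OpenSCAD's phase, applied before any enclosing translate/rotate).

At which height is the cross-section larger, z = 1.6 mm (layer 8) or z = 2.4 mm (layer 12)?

layer 12 (z = 2.4 mm)

Layer 8 (z = 1.6): the cube is present — its section is the full 11×5 rectangle (area 55.00 mm²); the cylinder at (6.5, -1.5) does not reach this height (z outside [2, 13.5]); Combining (union): only the 11×5 cube is present, so the union is just that shape — area = 55.00 mm². So its area = 55.00 mm². Layer 12 (z = 2.4): the cube is present — its section is the full 11×5 rectangle (area 55.00 mm²); the r=2 cylinder at (6.5, -1.5) gives a regular 12-gon of circumradius 2 (constant along its height) (area = (12/2)·2.000²·sin(360°/12) = 12.00 mm²); Combining (union): the regions partially overlap — summed areas 67.00 mm² minus the doubly-counted overlap 0.79 mm² gives 66.21 mm² — area = 66.21 mm². So its area = 66.21 mm². Layer 12 is larger (66.21 vs 55.00 mm²).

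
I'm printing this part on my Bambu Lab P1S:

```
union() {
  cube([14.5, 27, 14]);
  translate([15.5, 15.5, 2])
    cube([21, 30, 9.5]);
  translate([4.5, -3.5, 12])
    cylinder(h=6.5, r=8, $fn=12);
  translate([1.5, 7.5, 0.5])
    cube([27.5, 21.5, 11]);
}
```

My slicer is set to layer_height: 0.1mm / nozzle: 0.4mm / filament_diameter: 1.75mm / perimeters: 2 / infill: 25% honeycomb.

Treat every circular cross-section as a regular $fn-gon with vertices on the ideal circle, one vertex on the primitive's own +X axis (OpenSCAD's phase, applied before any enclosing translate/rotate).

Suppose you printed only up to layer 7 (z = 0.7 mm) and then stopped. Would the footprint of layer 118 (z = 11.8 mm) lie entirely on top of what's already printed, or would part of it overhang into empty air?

Compare the two slices. At z = 0.7: the 14.5×27 cube contributes its full rectangle (area 391.50 mm²); the cube at (15.5, 15.5) is not intersected at this z (z outside [2, 11.5]); the cylinder at (4.5, -3.5) does not reach this height (z outside [12, 18.5]); the cube at (1.5, 7.5) (footprint 27.5×21.5) is included at this height (area 591.25 mm²); Taking the union: the regions partially overlap — summed areas 982.75 mm² minus the doubly-counted overlap 253.50 mm² gives 729.25 mm² — area = 729.25 mm². At z = 11.8: the cube is present — its section is the full 14.5×27 rectangle (area 391.50 mm²); the cube at (15.5, 15.5) does not reach this height (z outside [2, 11.5]); the cylinder at (4.5, -3.5) is not intersected at this z (z outside [12, 18.5]); the cube at (1.5, 7.5) is not intersected at this z (z outside [0.5, 11.5]); Combining (union): only the 14.5×27 cube is present, so the union is just that shape — area = 391.50 mm². Checking containment: the cross-section at z = 11.8 is a subset of the cross-section at z = 0.7.

entirely on top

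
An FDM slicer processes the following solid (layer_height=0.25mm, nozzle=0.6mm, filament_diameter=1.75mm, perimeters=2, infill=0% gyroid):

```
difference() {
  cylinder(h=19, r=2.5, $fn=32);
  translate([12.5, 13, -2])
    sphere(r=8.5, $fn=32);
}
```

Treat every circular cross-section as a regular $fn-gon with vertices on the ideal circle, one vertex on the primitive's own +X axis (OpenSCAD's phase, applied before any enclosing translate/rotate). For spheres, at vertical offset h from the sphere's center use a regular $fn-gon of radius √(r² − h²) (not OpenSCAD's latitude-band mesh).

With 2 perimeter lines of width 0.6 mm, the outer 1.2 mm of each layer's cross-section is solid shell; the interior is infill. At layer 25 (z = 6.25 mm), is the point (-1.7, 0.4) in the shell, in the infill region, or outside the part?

shell

At z = 6.25 mm: the cylinder: section is a regular 32-gon, circumradius r=2.5; the r=8.5 sphere at (12.5, 13) slices to a regular 32-gon of circumradius 2.046 (√(r²−h²) with h=8.25 from center); After the difference (first − rest): starting from the r=2.5 cylinder, the r=8.5 sphere at (12.5, 13) misses the remaining region (no effect) — 1 connected region. Overall, the cross-section is a single solid region. The nearest boundary edge runs (-2.45, 0.49)→(-2.31, 0.96); distance from the point to it = 0.75 mm. The point is inside the cross-section, 0.75 mm from the nearest boundary — within the 1.2 mm shell band (2 × 0.6).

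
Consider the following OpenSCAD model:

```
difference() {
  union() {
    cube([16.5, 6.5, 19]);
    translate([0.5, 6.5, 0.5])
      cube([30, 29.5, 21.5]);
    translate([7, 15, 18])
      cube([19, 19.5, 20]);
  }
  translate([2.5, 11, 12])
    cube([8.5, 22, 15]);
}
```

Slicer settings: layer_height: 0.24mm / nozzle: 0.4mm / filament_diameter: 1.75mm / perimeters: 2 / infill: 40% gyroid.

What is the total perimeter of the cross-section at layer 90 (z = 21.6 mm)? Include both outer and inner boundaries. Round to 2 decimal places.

180.00 mm

At z = 21.6 mm: the cube is absent (z outside [0, 19]); the cube at (0.5, 6.5) is present — its section is the full 30×29.5 rectangle (perimeter 119.00 mm); the 19×19.5 cube at (7, 15) contributes its full rectangle (perimeter 77.00 mm); Combining (union): the 19×19.5 cube at (7, 15) lies entirely inside the 30×29.5 cube at (0.5, 6.5), so the union is just the 30×29.5 cube at (0.5, 6.5) — boundary = 119.00 mm; the cube at (2.5, 11) is present — its section is the full 8.5×22 rectangle (perimeter 61.00 mm); Taking the first minus the rest: starting from the result so far, the 8.5×22 cube at (2.5, 11) lies wholly inside it (removes its full 187.00 mm² and its 61.00 mm outline becomes a hole wall) — boundary (outer + 1 inner loop) = 180.00 mm. Overall, the cross-section is one region with 1 hole. Total boundary length (outer + inner) = 180.00 mm.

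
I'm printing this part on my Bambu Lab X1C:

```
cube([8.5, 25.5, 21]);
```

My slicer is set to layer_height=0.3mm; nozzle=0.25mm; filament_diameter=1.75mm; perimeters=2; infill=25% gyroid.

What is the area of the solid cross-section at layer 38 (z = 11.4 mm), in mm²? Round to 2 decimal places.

At z = 11.4 mm: the cube is present — its section is the full 8.5×25.5 rectangle (area 216.75 mm²). Overall, the cross-section is a single solid region. Net area = 216.75 mm².

216.75 mm²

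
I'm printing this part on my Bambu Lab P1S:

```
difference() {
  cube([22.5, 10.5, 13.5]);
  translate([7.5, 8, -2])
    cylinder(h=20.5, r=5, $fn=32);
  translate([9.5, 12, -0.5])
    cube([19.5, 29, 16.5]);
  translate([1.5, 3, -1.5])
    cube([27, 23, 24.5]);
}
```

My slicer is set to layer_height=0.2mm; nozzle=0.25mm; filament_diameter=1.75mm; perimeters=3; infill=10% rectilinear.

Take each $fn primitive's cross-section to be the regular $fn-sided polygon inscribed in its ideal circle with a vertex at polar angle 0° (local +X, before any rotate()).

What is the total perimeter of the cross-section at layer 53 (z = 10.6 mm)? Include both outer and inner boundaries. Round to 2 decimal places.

At z = 10.6 mm: the cube (footprint 22.5×10.5) is included at this height (perimeter 66.00 mm); the cylinder at (7.5, 8): section is a regular 32-gon, circumradius r=5 (perimeter = 2·32·5.000·sin(180°/32) = 31.37 mm); the cube at (9.5, 12) (footprint 19.5×29) is included at this height (perimeter 97.00 mm); the cube at (1.5, 3) (footprint 27×23) is included at this height (perimeter 100.00 mm); Taking the first minus the rest: starting from the 22.5×10.5 cube, the r=5 cylinder at (7.5, 8) partially overlaps it — only the 62.85 mm² overlap (of its 78.04 mm²) is removed, clipping the outline; the 19.5×29 cube at (9.5, 12) misses the remaining region (no effect); the 27×23 cube at (1.5, 3) partially overlaps it — only the 94.65 mm² overlap (of its 621.00 mm²) is removed, clipping the outline — boundary = 66.00 mm. Overall, the cross-section is a single solid region. Total boundary length (outer) = 66.00 mm.

66.00 mm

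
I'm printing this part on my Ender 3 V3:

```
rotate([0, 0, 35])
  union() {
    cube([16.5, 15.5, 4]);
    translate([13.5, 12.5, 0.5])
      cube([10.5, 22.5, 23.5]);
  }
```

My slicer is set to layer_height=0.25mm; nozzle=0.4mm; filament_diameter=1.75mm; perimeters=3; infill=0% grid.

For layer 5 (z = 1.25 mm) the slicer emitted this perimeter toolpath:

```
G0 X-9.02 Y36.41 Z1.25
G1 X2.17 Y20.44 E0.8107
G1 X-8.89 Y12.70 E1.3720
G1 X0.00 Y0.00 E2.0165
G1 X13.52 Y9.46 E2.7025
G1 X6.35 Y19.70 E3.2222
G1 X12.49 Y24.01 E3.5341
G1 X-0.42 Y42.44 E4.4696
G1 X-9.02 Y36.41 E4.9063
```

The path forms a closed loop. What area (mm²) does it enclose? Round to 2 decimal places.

483.13 mm²

Apply the shoelace formula to the sequence of (X, Y) vertices; enclosed area = 483.13 mm².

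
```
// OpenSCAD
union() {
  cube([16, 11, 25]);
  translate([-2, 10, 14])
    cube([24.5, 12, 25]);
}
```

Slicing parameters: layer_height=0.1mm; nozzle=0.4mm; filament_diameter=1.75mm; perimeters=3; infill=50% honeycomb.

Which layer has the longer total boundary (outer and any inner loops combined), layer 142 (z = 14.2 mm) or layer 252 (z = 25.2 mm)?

Layer 142 (z = 14.2): the cube (footprint 16×11) is included at this height (perimeter 54.00 mm); the cube at (-2, 10) (footprint 24.5×12) is included at this height (perimeter 73.00 mm); Combining (union): the regions partially overlap (shared area 16.00 mm²), so the edge portions inside another operand are dropped and the merged outline is re-measured after clipping — boundary = 93.00 mm. So its perimeter = 93.00 mm. Layer 252 (z = 25.2): the cube is not intersected at this z (z outside [0, 25]); the cube at (-2, 10) (footprint 24.5×12) is included at this height (perimeter 73.00 mm); Combining (union): only the 24.5×12 cube at (-2, 10) is present, so the union is just that shape — boundary = 73.00 mm. So its perimeter = 73.00 mm. Layer 142 is larger (93.00 vs 73.00 mm).

layer 142 (z = 14.2 mm)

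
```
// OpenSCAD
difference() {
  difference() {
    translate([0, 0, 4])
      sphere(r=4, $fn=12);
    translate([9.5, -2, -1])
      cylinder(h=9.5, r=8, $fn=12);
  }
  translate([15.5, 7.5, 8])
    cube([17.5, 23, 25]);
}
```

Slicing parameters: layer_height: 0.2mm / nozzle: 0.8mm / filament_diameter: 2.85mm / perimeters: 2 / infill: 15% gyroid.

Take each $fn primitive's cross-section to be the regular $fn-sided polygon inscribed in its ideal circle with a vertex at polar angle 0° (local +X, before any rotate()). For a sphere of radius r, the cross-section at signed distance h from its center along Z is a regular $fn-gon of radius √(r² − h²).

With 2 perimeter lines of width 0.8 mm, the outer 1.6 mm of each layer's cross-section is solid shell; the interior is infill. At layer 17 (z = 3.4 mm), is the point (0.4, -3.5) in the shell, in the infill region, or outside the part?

shell

At z = 3.4 mm: the r=4 sphere contributes a regular 12-gon of circumradius √(4²−0.6²) = 3.955; the cylinder at (9.5, -2): section is a regular 12-gon, circumradius r=8; Subtracting the remaining from the first: starting from the r=4 sphere, the r=8 cylinder at (9.5, -2) partially overlaps it — only the 8.20 mm² overlap (of its 192.00 mm²) is removed, clipping the outline — 1 connected region; the cube at (15.5, 7.5) does not reach this height (z outside [8, 33]); Subtracting the remaining from the first: none of the subtracted shapes is present at this height, so the result so far is unchanged — 1 connected region. Overall, the cross-section is a single solid region. The nearest boundary edge runs (1.89, -3.45)→(-0.00, -3.95); distance from the point to it = 0.34 mm. The point is inside the cross-section, 0.34 mm from the nearest boundary — within the 1.6 mm shell band (2 × 0.8).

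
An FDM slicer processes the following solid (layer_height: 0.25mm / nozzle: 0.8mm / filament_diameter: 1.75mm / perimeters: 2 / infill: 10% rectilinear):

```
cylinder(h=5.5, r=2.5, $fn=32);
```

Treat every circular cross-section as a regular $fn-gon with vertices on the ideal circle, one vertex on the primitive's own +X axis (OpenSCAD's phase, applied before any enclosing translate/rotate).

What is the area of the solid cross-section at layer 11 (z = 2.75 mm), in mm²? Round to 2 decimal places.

At z = 2.75 mm: the r=2.5 cylinder contributes a regular 32-gon of circumradius 2.5 (area = (32/2)·2.500²·sin(360°/32) = 19.51 mm²). Overall, the cross-section is a single solid region. Net area = 19.51 mm².

19.51 mm²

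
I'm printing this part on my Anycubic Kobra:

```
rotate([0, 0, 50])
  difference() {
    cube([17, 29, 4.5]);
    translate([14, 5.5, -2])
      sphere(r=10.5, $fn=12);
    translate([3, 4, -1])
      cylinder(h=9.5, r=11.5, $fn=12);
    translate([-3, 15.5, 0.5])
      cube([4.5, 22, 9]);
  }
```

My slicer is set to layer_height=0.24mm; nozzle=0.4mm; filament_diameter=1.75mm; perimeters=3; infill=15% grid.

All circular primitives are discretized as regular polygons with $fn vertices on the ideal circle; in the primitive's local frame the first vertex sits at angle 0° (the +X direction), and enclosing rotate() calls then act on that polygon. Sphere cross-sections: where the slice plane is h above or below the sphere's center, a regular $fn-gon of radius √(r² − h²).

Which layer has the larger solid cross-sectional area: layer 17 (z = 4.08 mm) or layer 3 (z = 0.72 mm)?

layer 17 (z = 4.08 mm)

Layer 17 (z = 4.08): the cube is present — its section is the full 17×29 rectangle (area 493.00 mm²); the r=10.5 sphere at (14, 5.5) contributes a regular 12-gon of circumradius √(10.5²−6.08²) = 8.561 (area = (12/2)·8.561²·sin(360°/12) = 219.85 mm²); the cylinder at (3, 4): section is a regular 12-gon, circumradius r=11.5 (area = (12/2)·11.500²·sin(360°/12) = 396.75 mm²); the 4.5×22 cube at (-3, 15.5) contributes its full rectangle (area 99.00 mm²); Taking the first minus the rest: starting from the 17×29 cube (493.00 mm²), the r=10.5 sphere at (14, 5.5) partially overlaps it — only the 138.42 mm² overlap (of its 219.85 mm²) is removed, clipping the outline; the r=11.5 cylinder at (3, 4) partially overlaps it — only the 103.34 mm² overlap (of its 396.75 mm²) is removed, clipping the outline; the 4.5×22 cube at (-3, 15.5) partially overlaps it — only the 20.25 mm² overlap (of its 99.00 mm²) is removed, clipping the outline — area = 230.99 mm²; (rotated 50° about Z; rotation is an isometry so areas/perimeters/island counts are preserved). So its area = 230.99 mm². Layer 3 (z = 0.72): the 17×29 cube contributes its full rectangle (area 493.00 mm²); the r=10.5 sphere at (14, 5.5) contributes a regular 12-gon of circumradius √(10.5²−2.72²) = 10.142 (area = (12/2)·10.142²·sin(360°/12) = 308.55 mm²); the r=11.5 cylinder at (3, 4) contributes a regular 12-gon of circumradius 11.5 (area = (12/2)·11.500²·sin(360°/12) = 396.75 mm²); the cube at (-3, 15.5) is present — its section is the full 4.5×22 rectangle (area 99.00 mm²); After the difference (first − rest): starting from the 17×29 cube (493.00 mm²), the r=10.5 sphere at (14, 5.5) partially overlaps it — only the 174.52 mm² overlap (of its 308.55 mm²) is removed, clipping the outline; the r=11.5 cylinder at (3, 4) partially overlaps it — only the 79.61 mm² overlap (of its 396.75 mm²) is removed, clipping the outline; the 4.5×22 cube at (-3, 15.5) partially overlaps it — only the 20.25 mm² overlap (of its 99.00 mm²) is removed, clipping the outline — area = 218.62 mm²; (rotated 50° about Z; rotation is an isometry so areas/perimeters/island counts are preserved). So its area = 218.62 mm². Layer 17 is larger (230.99 vs 218.62 mm²).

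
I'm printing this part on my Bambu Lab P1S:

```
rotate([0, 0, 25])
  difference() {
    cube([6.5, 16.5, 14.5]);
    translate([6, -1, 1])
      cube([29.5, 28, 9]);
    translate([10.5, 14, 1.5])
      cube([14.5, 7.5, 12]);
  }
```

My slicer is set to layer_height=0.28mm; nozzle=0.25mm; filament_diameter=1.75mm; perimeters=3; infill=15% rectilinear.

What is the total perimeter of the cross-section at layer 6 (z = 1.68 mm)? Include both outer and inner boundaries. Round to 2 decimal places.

At z = 1.68 mm: the 6.5×16.5 cube contributes its full rectangle (perimeter 46.00 mm); the 29.5×28 cube at (6, -1) contributes its full rectangle (perimeter 115.00 mm); the 14.5×7.5 cube at (10.5, 14) contributes its full rectangle (perimeter 44.00 mm); Subtracting the remaining from the first: starting from the 6.5×16.5 cube, the 29.5×28 cube at (6, -1) partially overlaps it — only the 8.25 mm² overlap (of its 826.00 mm²) is removed, clipping the outline; the 14.5×7.5 cube at (10.5, 14) misses the remaining region (no effect) — boundary = 45.00 mm; (whole slice rotated 25° about Z — lengths, areas and connectivity unchanged). Overall, the cross-section is a single solid region. Total boundary length (outer) = 45.00 mm.

45.00 mm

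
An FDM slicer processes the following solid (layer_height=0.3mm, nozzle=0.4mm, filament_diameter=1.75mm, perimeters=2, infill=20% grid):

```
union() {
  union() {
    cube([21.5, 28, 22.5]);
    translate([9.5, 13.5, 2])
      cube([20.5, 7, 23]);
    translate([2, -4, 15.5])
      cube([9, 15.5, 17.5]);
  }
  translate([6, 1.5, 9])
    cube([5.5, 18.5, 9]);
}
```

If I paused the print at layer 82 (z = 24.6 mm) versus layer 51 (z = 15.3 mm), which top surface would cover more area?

Layer 82 (z = 24.6): the cube is not intersected at this z (z outside [0, 22.5]); the cube at (9.5, 13.5) is present — its section is the full 20.5×7 rectangle (area 143.50 mm²); the cube at (2, -4) (footprint 9×15.5) is included at this height (area 139.50 mm²); Combining (union): the 2 present regions are separate (no shared area or edge), so areas and boundary lengths simply add and each stays a separate island — area = 283.00 mm²; the cube at (6, 1.5) is absent (z outside [9, 18]); Merging all regions: only the result so far is present, so the union is just that shape — area = 283.00 mm². So its area = 283.00 mm². Layer 51 (z = 15.3): the cube (footprint 21.5×28) is included at this height (area 602.00 mm²); the cube at (9.5, 13.5) is present — its section is the full 20.5×7 rectangle (area 143.50 mm²); the cube at (2, -4) is not intersected at this z (z outside [15.5, 33]); Taking the union: the regions partially overlap — summed areas 745.50 mm² minus the doubly-counted overlap 84.00 mm² gives 661.50 mm² — area = 661.50 mm²; the cube at (6, 1.5) (footprint 5.5×18.5) is included at this height (area 101.75 mm²); Merging all regions: the 5.5×18.5 cube at (6, 1.5) lies entirely inside that combined region, so the union is just that combined region — area = 661.50 mm². So its area = 661.50 mm². Layer 51 is larger (661.50 vs 283.00 mm²).

layer 51 (z = 15.3 mm)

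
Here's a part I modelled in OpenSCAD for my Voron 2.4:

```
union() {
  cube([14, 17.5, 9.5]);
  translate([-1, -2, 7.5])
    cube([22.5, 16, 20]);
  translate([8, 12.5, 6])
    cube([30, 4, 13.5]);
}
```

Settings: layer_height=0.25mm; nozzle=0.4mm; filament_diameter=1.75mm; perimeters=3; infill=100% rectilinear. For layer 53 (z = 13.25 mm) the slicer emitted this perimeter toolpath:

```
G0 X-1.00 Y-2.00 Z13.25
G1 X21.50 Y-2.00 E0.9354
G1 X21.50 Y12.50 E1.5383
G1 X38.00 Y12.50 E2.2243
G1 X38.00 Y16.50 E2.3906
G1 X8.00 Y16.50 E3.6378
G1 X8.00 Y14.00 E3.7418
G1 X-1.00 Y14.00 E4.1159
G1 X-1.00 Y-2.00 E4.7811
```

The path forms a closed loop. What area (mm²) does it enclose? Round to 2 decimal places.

Apply the shoelace formula to the sequence of (X, Y) vertices; enclosed area = 459.75 mm².

459.75 mm²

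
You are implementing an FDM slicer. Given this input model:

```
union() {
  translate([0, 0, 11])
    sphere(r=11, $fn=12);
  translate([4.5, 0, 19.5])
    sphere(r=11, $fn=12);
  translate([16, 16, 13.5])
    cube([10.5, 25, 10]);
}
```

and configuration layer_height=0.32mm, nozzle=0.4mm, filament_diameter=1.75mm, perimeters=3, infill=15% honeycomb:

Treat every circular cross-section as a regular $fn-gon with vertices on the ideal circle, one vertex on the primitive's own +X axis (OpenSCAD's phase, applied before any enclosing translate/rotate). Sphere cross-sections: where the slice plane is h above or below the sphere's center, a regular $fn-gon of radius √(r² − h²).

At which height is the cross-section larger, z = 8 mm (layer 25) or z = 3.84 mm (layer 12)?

layer 25 (z = 8 mm)

Layer 25 (z = 8): the sphere: section is a regular 12-gon, circumradius = √(r²−h²) = √(11²−3²) = 10.583 (area = (12/2)·10.583²·sin(360°/12) = 336.00 mm²); the sphere at (4.5, 0) is absent (|z−center|=11.500 > r=11); the cube at (16, 16) is absent (z outside [13.5, 23.5]); Merging all regions: only the r=11 sphere is present, so the union is just that shape — area = 336.00 mm². So its area = 336.00 mm². Layer 12 (z = 3.84): the sphere: section is a regular 12-gon, circumradius = √(r²−h²) = √(11²−7.16²) = 8.351 (area = (12/2)·8.351²·sin(360°/12) = 209.20 mm²); the sphere at (4.5, 0) is absent (|z−center|=15.660 > r=11); the cube at (16, 16) is not intersected at this z (z outside [13.5, 23.5]); Taking the union: only the r=11 sphere is present, so the union is just that shape — area = 209.20 mm². So its area = 209.20 mm². Layer 25 is larger (336.00 vs 209.20 mm²).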